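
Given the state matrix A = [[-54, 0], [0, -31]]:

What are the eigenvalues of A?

For diagonal matrix, eigenvalues are diagonal entries: λ₁ = -54, λ₂ = -31.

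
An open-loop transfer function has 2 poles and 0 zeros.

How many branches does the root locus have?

Root locus has n branches where n = number of poles = 2.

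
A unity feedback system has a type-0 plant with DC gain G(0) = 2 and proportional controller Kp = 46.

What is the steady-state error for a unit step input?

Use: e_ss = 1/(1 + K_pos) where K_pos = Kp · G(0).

K_pos = Kp · G(0) = 46 × 2 = 92. e_ss = 1/(1 + 92) = 0.0108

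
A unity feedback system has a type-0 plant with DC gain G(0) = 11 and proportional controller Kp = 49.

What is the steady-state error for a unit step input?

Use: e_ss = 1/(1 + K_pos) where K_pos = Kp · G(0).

K_pos = Kp · G(0) = 49 × 11 = 539. e_ss = 1/(1 + 539) = 0.0019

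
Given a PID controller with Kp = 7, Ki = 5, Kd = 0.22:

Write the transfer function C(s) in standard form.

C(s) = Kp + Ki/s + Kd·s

Substituting values: C(s) = 7 + 5/s + 0.22s = (0.22s² + 7s + 5)/s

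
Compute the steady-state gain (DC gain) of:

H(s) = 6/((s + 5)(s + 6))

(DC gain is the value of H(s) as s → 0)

DC gain = H(0) = 6/(5 × 6) = 6/30 = 0.2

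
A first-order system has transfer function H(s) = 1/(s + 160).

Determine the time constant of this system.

For H(s) = 1/(s + 1/τ), the pole is at -1/τ = -160, so τ = 1/160 = 0.00625 s.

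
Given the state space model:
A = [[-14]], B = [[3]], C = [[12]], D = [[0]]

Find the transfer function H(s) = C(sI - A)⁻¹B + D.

(sI - A)⁻¹ = 1/(s + 14). H(s) = 12 × 3/(s + 14) + 0 = 36/(s + 14).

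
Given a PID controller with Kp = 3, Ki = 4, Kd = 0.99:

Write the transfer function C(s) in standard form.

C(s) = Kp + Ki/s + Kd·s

Substituting values: C(s) = 3 + 4/s + 0.99s = (0.99s² + 3s + 4)/s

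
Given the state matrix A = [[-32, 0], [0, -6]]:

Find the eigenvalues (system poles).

For diagonal matrix, eigenvalues are diagonal entries: λ₁ = -32, λ₂ = -6.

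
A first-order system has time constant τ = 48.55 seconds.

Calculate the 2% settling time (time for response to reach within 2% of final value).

For first-order system, 2% settling time ≈ 4τ = 4 × 48.55 = 194.2 s.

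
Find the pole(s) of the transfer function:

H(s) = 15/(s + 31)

Pole is where denominator = 0: s + 31 = 0, so s = -31.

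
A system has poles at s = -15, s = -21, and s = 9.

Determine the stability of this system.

Pole(s) at s = 9 are not in the left half-plane. System is unstable.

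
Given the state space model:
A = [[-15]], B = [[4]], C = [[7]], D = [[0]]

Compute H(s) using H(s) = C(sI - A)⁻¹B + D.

(sI - A)⁻¹ = 1/(s + 15). H(s) = 7 × 4/(s + 15) + 0 = 28/(s + 15).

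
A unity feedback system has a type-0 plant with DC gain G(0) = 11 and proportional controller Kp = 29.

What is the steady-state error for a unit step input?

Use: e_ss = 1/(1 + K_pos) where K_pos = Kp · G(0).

K_pos = Kp · G(0) = 29 × 11 = 319. e_ss = 1/(1 + 319) = 0.003125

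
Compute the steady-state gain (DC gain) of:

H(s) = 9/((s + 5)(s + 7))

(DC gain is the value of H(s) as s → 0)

DC gain = H(0) = 9/(5 × 7) = 9/35 = 0.2571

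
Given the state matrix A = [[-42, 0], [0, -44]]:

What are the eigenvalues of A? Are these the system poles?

For diagonal matrix, eigenvalues are diagonal entries: λ₁ = -42, λ₂ = -44. Eigenvalues of A = system poles.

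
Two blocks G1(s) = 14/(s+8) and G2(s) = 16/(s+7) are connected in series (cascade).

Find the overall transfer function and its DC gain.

Series: multiply transfer functions. G_eq = 14/(s+8) × 16/(s+7) = 224/((s+8)(s+7)). DC gain = 224/(8×7) = 4.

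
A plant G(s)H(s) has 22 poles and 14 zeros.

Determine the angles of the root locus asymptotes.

n - m = 22 - 14 = 8. Angles: θk = (2k + 1)·180°/8 = 22.5°, 67.5°, 112.5°, 157.5°, 202.5°, 247.5°, 292.5°, 337.5°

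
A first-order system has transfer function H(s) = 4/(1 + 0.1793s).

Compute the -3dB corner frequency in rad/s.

Corner frequency = 1/τ = 1/0.1793 = 5.577 rad/s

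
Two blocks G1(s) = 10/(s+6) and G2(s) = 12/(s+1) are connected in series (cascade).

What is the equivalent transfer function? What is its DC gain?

Series: multiply transfer functions. G_eq = 10/(s+6) × 12/(s+1) = 120/((s+6)(s+1)). DC gain = 120/(6×1) = 20.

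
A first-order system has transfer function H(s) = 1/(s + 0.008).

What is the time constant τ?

For H(s) = 1/(s + 1/τ), the pole is at -1/τ = -0.008, so τ = 1/0.008 = 125 s.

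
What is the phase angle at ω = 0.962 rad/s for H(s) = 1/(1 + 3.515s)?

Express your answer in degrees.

Phase = -arctan(ωτ) = -arctan(0.962 × 3.515) = -73.5°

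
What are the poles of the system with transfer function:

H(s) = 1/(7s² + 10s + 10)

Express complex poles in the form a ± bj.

Discriminant = 10² - 4×7×10 = 100 - 280 = -180 < 0, so the poles are a complex conjugate pair s = (-10 ± j√180)/(2×7). Real part = -10/(2×7) = -10/14 ≈ -0.7143; imaginary part = ±√180/(2×7) ≈ 0.9583. Poles: s = -0.7143 ± 0.9583j.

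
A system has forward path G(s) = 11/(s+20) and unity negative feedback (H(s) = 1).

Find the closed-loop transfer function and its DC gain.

T(s) = G/(1+GH) = [11/(s+20)] / [1 + 11/(s+20)] = 11/(s+20+11) = 11/(s+31). DC gain = 11/31 = 0.3548.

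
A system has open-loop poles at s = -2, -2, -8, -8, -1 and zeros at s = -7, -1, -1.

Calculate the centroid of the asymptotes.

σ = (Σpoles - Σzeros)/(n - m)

σ = (Σpoles - Σzeros)/(n - m) = (-21 - (-9))/(5 - 3) = -12/2 = -6.0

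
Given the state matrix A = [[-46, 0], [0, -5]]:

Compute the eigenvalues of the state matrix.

For diagonal matrix, eigenvalues are diagonal entries: λ₁ = -46, λ₂ = -5.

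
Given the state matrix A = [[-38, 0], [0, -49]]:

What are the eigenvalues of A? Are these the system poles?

For diagonal matrix, eigenvalues are diagonal entries: λ₁ = -38, λ₂ = -49. Eigenvalues of A = system poles.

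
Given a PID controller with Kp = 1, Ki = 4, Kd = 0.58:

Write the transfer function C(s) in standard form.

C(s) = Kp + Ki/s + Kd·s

Substituting values: C(s) = 1 + 4/s + 0.58s = (0.58s² + s + 4)/s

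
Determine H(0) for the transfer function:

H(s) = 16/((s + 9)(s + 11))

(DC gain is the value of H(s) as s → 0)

DC gain = H(0) = 16/(9 × 11) = 16/99 = 0.1616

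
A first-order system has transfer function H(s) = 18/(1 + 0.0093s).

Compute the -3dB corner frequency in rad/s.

Corner frequency = 1/τ = 1/0.0093 = 107.527 rad/s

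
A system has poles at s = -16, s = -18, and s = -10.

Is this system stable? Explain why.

All poles are in the left half-plane. System is stable.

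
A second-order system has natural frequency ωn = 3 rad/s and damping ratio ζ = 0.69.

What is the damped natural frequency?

ωd = ωn√(1 - ζ²) = 3√(1 - 0.69²) = 2.17 rad/s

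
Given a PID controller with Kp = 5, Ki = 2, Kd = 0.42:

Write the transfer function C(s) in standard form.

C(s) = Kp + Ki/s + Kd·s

Substituting values: C(s) = 5 + 2/s + 0.42s = (0.42s² + 5s + 2)/s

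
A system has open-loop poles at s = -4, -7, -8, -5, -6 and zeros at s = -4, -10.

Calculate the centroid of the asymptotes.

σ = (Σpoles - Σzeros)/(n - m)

σ = (Σpoles - Σzeros)/(n - m) = (-30 - (-14))/(5 - 2) = -16/3 = -5.33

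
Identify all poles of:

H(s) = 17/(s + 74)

Pole is where denominator = 0: s + 74 = 0, so s = -74.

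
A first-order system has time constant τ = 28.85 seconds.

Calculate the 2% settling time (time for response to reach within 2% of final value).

For first-order system, 2% settling time ≈ 4τ = 4 × 28.85 = 115.4 s.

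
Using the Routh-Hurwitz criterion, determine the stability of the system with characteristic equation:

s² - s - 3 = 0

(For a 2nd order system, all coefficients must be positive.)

Coefficients: 1, -1, -3. b=-1, c=-3 not positive, so system is unstable.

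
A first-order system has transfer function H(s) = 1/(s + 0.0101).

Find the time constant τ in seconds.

For H(s) = 1/(s + 1/τ), the pole is at -1/τ = -0.0101, so τ = 1/0.0101 = 99.01 s.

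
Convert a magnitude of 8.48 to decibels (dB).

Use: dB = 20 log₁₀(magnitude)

dB = 20 log₁₀(8.48) = 18.6 dB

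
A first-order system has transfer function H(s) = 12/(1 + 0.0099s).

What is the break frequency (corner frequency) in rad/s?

Corner frequency = 1/τ = 1/0.0099 = 101.01 rad/s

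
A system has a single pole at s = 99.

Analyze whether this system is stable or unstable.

Pole at s = 99 is in the right half-plane. Unstable.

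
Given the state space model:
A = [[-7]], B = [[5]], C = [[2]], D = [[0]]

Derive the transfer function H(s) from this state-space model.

(sI - A)⁻¹ = 1/(s + 7). H(s) = 2 × 5/(s + 7) + 0 = 10/(s + 7).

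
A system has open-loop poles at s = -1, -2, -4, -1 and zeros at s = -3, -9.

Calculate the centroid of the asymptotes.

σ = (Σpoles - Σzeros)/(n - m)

σ = (Σpoles - Σzeros)/(n - m) = (-8 - (-12))/(4 - 2) = 4/2 = 2.0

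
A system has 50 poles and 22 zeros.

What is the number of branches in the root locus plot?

Root locus has n branches where n = number of poles = 50.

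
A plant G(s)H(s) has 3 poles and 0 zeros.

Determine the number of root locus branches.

Root locus has n branches where n = number of poles = 3.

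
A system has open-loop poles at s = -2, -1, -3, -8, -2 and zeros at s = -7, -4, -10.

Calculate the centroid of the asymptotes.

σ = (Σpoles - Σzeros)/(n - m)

σ = (Σpoles - Σzeros)/(n - m) = (-16 - (-21))/(5 - 3) = 5/2 = 2.5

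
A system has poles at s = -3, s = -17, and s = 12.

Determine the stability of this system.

Pole(s) at s = 12 are not in the left half-plane. System is unstable.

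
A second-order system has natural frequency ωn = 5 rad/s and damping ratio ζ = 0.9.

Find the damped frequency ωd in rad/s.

ωd = ωn√(1 - ζ²) = 5√(1 - 0.9²) = 2.18 rad/s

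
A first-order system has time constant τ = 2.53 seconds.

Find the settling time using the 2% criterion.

For first-order system, 2% settling time ≈ 4τ = 4 × 2.53 = 10.12 s.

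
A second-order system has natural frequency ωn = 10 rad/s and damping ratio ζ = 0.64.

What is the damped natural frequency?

ωd = ωn√(1 - ζ²) = 10√(1 - 0.64²) = 7.68 rad/s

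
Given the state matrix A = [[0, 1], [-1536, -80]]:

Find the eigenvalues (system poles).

det(A - λI) = λ² - (-80)λ + 1536 = (λ - (-32))(λ - (-48)). Eigenvalues: -32, -48.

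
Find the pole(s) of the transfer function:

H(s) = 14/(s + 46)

Pole is where denominator = 0: s + 46 = 0, so s = -46.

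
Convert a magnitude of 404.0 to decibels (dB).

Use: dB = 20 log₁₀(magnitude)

dB = 20 log₁₀(404.0) = 52.1 dB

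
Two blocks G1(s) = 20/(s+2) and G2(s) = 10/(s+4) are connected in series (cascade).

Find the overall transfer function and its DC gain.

Series: multiply transfer functions. G_eq = 20/(s+2) × 10/(s+4) = 200/((s+2)(s+4)). DC gain = 200/(2×4) = 25.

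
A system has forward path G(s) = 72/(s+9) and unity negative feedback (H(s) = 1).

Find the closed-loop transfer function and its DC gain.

T(s) = G/(1+GH) = [72/(s+9)] / [1 + 72/(s+9)] = 72/(s+9+72) = 72/(s+81). DC gain = 72/81 = 0.8889.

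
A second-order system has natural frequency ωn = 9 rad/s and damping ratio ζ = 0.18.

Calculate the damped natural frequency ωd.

ωd = ωn√(1 - ζ²) = 9√(1 - 0.18²) = 8.85 rad/s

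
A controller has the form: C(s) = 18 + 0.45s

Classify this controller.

This is a Proportional-Derivative (PD) controller.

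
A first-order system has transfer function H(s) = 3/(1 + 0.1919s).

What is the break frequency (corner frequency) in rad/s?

Corner frequency = 1/τ = 1/0.1919 = 5.211 rad/s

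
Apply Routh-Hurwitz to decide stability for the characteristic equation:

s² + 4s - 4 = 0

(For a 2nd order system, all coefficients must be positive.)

Coefficients: 1, 4, -4. c=-4 not positive, so system is unstable.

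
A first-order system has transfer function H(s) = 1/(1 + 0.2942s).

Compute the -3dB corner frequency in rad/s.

Corner frequency = 1/τ = 1/0.2942 = 3.399 rad/s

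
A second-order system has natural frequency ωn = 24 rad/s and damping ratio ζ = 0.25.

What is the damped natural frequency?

ωd = ωn√(1 - ζ²) = 24√(1 - 0.25²) = 23.24 rad/s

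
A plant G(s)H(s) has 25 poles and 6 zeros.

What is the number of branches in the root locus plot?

Root locus has n branches where n = number of poles = 25.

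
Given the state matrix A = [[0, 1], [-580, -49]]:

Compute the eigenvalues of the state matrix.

det(A - λI) = λ² - (-49)λ + 580 = (λ - (-20))(λ - (-29)). Eigenvalues: -20, -29.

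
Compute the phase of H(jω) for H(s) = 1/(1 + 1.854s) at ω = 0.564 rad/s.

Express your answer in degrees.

Phase = -arctan(ωτ) = -arctan(0.564 × 1.854) = -46.3°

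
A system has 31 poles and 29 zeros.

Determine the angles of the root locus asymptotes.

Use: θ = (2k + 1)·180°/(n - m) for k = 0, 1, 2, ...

n - m = 31 - 29 = 2. Angles: θk = (2k + 1)·180°/2 = 90°, 270°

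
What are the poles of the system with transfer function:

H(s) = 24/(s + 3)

Pole is where denominator = 0: s + 3 = 0, so s = -3.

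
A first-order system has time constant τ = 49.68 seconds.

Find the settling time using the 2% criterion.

For first-order system, 2% settling time ≈ 4τ = 4 × 49.68 = 198.72 s.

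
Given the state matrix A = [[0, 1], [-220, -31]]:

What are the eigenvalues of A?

det(A - λI) = λ² - (-31)λ + 220 = (λ - (-20))(λ - (-11)). Eigenvalues: -20, -11.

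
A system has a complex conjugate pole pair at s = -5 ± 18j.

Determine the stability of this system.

Real part of poles is -5 (< 0, left half-plane). Stable.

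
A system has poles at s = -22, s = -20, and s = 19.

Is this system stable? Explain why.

Pole(s) at s = 19 are not in the left half-plane. System is unstable.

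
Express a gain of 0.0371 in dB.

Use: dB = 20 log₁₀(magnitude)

dB = 20 log₁₀(0.0371) = -28.6 dB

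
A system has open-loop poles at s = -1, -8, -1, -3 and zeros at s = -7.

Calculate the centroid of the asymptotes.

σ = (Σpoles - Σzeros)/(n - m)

σ = (Σpoles - Σzeros)/(n - m) = (-13 - (-7))/(4 - 1) = -6/3 = -2.0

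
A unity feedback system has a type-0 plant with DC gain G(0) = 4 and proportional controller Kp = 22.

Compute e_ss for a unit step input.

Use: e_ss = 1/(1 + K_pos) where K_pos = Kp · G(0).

K_pos = Kp · G(0) = 22 × 4 = 88. e_ss = 1/(1 + 88) = 0.0112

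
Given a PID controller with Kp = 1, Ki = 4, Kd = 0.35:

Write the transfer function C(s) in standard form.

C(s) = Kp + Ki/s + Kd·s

Substituting values: C(s) = 1 + 4/s + 0.35s = (0.35s² + s + 4)/s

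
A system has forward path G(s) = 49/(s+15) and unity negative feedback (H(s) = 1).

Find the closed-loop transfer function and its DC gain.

T(s) = G/(1+GH) = [49/(s+15)] / [1 + 49/(s+15)] = 49/(s+15+49) = 49/(s+64). DC gain = 49/64 = 0.765625.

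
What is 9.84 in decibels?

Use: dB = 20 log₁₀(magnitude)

dB = 20 log₁₀(9.84) = 19.9 dB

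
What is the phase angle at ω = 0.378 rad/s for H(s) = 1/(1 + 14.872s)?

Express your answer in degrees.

Phase = -arctan(ωτ) = -arctan(0.378 × 14.872) = -79.9°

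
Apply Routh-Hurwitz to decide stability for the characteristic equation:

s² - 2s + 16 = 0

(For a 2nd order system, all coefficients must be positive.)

Coefficients: 1, -2, 16. b=-2 not positive, so system is unstable.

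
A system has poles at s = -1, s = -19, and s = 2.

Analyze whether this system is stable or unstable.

Pole(s) at s = 2 are not in the left half-plane. System is unstable.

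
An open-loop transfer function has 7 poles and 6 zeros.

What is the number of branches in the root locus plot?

Root locus has n branches where n = number of poles = 7.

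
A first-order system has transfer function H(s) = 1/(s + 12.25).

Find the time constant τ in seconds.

For H(s) = 1/(s + 1/τ), the pole is at -1/τ = -12.25, so τ = 1/12.25 = 0.0816 s.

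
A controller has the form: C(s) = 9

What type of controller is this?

This is a Proportional (P) controller.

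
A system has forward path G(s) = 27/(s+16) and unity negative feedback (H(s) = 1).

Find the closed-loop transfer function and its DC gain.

T(s) = G/(1+GH) = [27/(s+16)] / [1 + 27/(s+16)] = 27/(s+16+27) = 27/(s+43). DC gain = 27/43 = 0.6279.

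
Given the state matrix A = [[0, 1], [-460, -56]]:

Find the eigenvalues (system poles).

det(A - λI) = λ² - (-56)λ + 460 = (λ - (-46))(λ - (-10)). Eigenvalues: -46, -10.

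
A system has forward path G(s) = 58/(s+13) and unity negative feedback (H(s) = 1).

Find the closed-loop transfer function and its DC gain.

T(s) = G/(1+GH) = [58/(s+13)] / [1 + 58/(s+13)] = 58/(s+13+58) = 58/(s+71). DC gain = 58/71 = 0.8169.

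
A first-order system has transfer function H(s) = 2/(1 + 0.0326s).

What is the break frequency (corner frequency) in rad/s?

Corner frequency = 1/τ = 1/0.0326 = 30.675 rad/s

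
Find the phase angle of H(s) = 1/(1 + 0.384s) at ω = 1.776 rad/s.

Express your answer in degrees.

Phase = -arctan(ωτ) = -arctan(1.776 × 0.384) = -34.3°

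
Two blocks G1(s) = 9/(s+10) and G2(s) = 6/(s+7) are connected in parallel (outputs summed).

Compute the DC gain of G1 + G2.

Parallel: G_eq = G1 + G2. DC gain = G1(0) + G2(0) = 9/10 + 6/7 = 0.9 + 0.8571 = 1.7571.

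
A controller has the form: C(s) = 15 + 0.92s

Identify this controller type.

This is a Proportional-Derivative (PD) controller.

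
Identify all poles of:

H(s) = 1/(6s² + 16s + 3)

Discriminant = 16² - 4×6×3 = 256 - 72 = 184 > 0, so two distinct real poles. Using quadratic formula: s = (-16 ± √184)/(2×6) = (-16 ± √184)/12, with √184 ≈ 13.5647. s₁ ≈ -0.2029, s₂ ≈ -2.4637. Poles: s₁ = -0.2029, s₂ = -2.4637.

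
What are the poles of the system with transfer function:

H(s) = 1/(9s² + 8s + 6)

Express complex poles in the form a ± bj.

Discriminant = 8² - 4×9×6 = 64 - 216 = -152 < 0, so the poles are a complex conjugate pair s = (-8 ± j√152)/(2×9). Real part = -8/(2×9) = -8/18 ≈ -0.4444; imaginary part = ±√152/(2×9) ≈ 0.6849. Poles: s = -0.4444 ± 0.6849j.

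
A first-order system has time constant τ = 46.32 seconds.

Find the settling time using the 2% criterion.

For first-order system, 2% settling time ≈ 4τ = 4 × 46.32 = 185.28 s.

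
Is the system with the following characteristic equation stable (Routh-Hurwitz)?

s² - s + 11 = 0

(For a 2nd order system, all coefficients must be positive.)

Coefficients: 1, -1, 11. b=-1 not positive, so system is unstable.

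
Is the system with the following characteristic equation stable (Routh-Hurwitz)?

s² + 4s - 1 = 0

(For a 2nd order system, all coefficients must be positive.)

Coefficients: 1, 4, -1. c=-1 not positive, so system is unstable.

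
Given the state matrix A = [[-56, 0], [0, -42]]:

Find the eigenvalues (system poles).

For diagonal matrix, eigenvalues are diagonal entries: λ₁ = -56, λ₂ = -42.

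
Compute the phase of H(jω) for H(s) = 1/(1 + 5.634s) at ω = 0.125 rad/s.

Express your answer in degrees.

Phase = -arctan(ωτ) = -arctan(0.125 × 5.634) = -35.2°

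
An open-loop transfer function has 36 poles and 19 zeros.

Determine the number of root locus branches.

Root locus has n branches where n = number of poles = 36.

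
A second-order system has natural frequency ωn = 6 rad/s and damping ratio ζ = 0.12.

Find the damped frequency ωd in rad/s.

ωd = ωn√(1 - ζ²) = 6√(1 - 0.12²) = 5.96 rad/s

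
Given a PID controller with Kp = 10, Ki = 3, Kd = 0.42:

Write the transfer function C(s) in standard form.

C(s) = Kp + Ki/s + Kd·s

Substituting values: C(s) = 10 + 3/s + 0.42s = (0.42s² + 10s + 3)/s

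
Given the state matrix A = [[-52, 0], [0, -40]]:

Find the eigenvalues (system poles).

For diagonal matrix, eigenvalues are diagonal entries: λ₁ = -52, λ₂ = -40.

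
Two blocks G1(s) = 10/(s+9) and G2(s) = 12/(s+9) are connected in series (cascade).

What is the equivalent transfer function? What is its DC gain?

Series: multiply transfer functions. G_eq = 10/(s+9) × 12/(s+9) = 120/((s+9)(s+9)). DC gain = 120/(9×9) = 1.4815.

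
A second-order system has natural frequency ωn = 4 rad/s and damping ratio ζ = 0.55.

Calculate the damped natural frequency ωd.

ωd = ωn√(1 - ζ²) = 4√(1 - 0.55²) = 3.34 rad/s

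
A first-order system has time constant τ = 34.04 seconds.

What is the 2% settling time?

For first-order system, 2% settling time ≈ 4τ = 4 × 34.04 = 136.16 s.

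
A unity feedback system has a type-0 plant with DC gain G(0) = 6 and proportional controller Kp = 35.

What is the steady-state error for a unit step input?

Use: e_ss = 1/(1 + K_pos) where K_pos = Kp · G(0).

K_pos = Kp · G(0) = 35 × 6 = 210. e_ss = 1/(1 + 210) = 0.0047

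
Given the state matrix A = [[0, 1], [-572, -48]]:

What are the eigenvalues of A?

det(A - λI) = λ² - (-48)λ + 572 = (λ - (-26))(λ - (-22)). Eigenvalues: -26, -22.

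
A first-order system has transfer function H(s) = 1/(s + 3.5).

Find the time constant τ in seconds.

For H(s) = 1/(s + 1/τ), the pole is at -1/τ = -3.5, so τ = 1/3.5 = 0.2857 s.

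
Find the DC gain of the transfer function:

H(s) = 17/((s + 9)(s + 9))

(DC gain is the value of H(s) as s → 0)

DC gain = H(0) = 17/(9 × 9) = 17/81 = 0.2099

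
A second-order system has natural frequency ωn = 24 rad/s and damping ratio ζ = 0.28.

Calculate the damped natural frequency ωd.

ωd = ωn√(1 - ζ²) = 24√(1 - 0.28²) = 23.04 rad/s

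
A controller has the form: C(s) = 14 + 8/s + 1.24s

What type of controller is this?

This is a Proportional-Integral-Derivative (PID) controller.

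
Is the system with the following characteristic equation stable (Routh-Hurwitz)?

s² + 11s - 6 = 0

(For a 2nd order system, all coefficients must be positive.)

Coefficients: 1, 11, -6. c=-6 not positive, so system is unstable.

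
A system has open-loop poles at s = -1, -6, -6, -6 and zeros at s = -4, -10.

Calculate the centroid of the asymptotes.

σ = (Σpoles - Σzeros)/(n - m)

σ = (Σpoles - Σzeros)/(n - m) = (-19 - (-14))/(4 - 2) = -5/2 = -2.5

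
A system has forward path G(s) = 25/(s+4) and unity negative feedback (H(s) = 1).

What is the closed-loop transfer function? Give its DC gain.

T(s) = G/(1+GH) = [25/(s+4)] / [1 + 25/(s+4)] = 25/(s+4+25) = 25/(s+29). DC gain = 25/29 = 0.8621.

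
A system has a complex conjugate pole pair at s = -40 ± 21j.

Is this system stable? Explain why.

Real part of poles is -40 (< 0, left half-plane). Stable.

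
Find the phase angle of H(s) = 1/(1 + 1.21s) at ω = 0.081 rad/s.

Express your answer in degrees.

Phase = -arctan(ωτ) = -arctan(0.081 × 1.21) = -5.6°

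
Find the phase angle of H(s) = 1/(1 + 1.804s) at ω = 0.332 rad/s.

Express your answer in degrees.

Phase = -arctan(ωτ) = -arctan(0.332 × 1.804) = -30.9°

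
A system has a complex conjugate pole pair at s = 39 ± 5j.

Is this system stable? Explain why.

Real part of poles is 39 (> 0, right half-plane). Unstable.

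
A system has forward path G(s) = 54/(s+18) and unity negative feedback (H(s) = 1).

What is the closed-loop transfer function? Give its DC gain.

T(s) = G/(1+GH) = [54/(s+18)] / [1 + 54/(s+18)] = 54/(s+18+54) = 54/(s+72). DC gain = 54/72 = 0.75.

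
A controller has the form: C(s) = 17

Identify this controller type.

This is a Proportional (P) controller.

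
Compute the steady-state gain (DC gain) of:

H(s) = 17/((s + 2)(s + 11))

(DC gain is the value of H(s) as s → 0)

DC gain = H(0) = 17/(2 × 11) = 17/22 = 0.7727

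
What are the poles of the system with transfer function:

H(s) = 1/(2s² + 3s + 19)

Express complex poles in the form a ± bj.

Discriminant = 3² - 4×2×19 = 9 - 152 = -143 < 0, so the poles are a complex conjugate pair s = (-3 ± j√143)/(2×2). Real part = -3/(2×2) = -3/4 = -0.75; imaginary part = ±√143/(2×2) ≈ 2.9896. Poles: s = -0.75 ± 2.9896j.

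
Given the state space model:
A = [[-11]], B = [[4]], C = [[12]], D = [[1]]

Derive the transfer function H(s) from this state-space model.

(sI - A)⁻¹ = 1/(s + 11). H(s) = 12×4/(s + 11) + 1 = (s + 59)/(s + 11).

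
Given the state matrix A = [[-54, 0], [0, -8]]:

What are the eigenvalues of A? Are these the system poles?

For diagonal matrix, eigenvalues are diagonal entries: λ₁ = -54, λ₂ = -8. Eigenvalues of A = system poles.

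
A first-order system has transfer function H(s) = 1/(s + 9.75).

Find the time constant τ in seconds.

For H(s) = 1/(s + 1/τ), the pole is at -1/τ = -9.75, so τ = 1/9.75 = 0.1026 s.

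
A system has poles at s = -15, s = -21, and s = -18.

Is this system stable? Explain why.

All poles are in the left half-plane. System is stable.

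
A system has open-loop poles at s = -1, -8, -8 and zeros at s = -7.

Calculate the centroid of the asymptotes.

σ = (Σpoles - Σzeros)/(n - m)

σ = (Σpoles - Σzeros)/(n - m) = (-17 - (-7))/(3 - 1) = -10/2 = -5.0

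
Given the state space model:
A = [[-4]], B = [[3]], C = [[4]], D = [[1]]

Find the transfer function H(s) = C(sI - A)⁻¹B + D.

(sI - A)⁻¹ = 1/(s + 4). H(s) = 4×3/(s + 4) + 1 = (s + 16)/(s + 4).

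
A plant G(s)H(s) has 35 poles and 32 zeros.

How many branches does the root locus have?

Root locus has n branches where n = number of poles = 35.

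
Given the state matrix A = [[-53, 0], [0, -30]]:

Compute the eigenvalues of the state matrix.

For diagonal matrix, eigenvalues are diagonal entries: λ₁ = -53, λ₂ = -30.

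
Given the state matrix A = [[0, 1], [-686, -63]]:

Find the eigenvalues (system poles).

det(A - λI) = λ² - (-63)λ + 686 = (λ - (-49))(λ - (-14)). Eigenvalues: -49, -14.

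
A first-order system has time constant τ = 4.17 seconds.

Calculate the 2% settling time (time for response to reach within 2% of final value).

For first-order system, 2% settling time ≈ 4τ = 4 × 4.17 = 16.68 s.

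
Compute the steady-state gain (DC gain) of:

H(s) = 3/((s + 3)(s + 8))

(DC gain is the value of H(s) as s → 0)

DC gain = H(0) = 3/(3 × 8) = 3/24 = 0.125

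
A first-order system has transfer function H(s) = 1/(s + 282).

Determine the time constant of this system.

For H(s) = 1/(s + 1/τ), the pole is at -1/τ = -282, so τ = 1/282 = 0.0035 s.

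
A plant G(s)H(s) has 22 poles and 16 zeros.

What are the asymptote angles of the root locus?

n - m = 22 - 16 = 6. Angles: θk = (2k + 1)·180°/6 = 30°, 90°, 150°, 210°, 270°, 330°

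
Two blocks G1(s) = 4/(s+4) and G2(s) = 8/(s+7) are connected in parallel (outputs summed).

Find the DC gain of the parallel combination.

Parallel: G_eq = G1 + G2. DC gain = G1(0) + G2(0) = 4/4 + 8/7 = 1 + 1.1429 = 2.1429.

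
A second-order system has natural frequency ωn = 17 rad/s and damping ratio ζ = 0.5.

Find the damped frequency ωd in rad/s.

ωd = ωn√(1 - ζ²) = 17√(1 - 0.5²) = 14.72 rad/s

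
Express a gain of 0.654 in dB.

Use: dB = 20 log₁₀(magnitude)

dB = 20 log₁₀(0.654) = -3.7 dB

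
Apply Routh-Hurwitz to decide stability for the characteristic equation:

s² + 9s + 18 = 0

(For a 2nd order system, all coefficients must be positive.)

Coefficients: 1, 9, 18. All positive, so system is stable.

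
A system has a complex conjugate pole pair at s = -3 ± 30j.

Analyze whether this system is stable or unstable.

Real part of poles is -3 (< 0, left half-plane). Stable.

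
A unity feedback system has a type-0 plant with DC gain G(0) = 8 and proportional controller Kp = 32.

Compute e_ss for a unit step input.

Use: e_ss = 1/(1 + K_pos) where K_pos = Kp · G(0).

K_pos = Kp · G(0) = 32 × 8 = 256. e_ss = 1/(1 + 256) = 0.0039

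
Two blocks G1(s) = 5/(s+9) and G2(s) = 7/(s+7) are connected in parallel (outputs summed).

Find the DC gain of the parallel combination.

Parallel: G_eq = G1 + G2. DC gain = G1(0) + G2(0) = 5/9 + 7/7 = 0.5556 + 1 = 1.5556.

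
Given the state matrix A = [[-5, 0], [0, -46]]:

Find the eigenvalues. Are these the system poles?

For diagonal matrix, eigenvalues are diagonal entries: λ₁ = -5, λ₂ = -46. Eigenvalues of A = system poles.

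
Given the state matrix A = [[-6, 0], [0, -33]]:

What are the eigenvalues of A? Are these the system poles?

For diagonal matrix, eigenvalues are diagonal entries: λ₁ = -6, λ₂ = -33. Eigenvalues of A = system poles.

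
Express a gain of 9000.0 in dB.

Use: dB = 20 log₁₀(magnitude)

dB = 20 log₁₀(9000.0) = 79.1 dB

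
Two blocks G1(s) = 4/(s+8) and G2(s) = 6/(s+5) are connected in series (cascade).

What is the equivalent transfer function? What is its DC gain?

Series: multiply transfer functions. G_eq = 4/(s+8) × 6/(s+5) = 24/((s+8)(s+5)). DC gain = 24/(8×5) = 0.6.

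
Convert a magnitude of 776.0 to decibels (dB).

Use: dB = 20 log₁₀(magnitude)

dB = 20 log₁₀(776.0) = 57.8 dB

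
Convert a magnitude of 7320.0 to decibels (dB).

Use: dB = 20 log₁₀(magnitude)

dB = 20 log₁₀(7320.0) = 77.3 dB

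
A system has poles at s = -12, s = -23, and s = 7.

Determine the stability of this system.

Pole(s) at s = 7 are not in the left half-plane. System is unstable.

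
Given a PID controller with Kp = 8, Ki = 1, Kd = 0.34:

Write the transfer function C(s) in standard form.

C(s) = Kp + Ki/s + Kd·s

Substituting values: C(s) = 8 + 1/s + 0.34s = (0.34s² + 8s + 1)/s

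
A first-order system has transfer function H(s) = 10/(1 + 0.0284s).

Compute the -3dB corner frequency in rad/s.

Corner frequency = 1/τ = 1/0.0284 = 35.211 rad/s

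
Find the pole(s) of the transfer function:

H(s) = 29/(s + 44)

Pole is where denominator = 0: s + 44 = 0, so s = -44.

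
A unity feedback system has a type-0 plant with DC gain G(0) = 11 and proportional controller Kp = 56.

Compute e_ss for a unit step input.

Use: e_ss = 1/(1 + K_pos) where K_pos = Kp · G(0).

K_pos = Kp · G(0) = 56 × 11 = 616. e_ss = 1/(1 + 616) = 0.0016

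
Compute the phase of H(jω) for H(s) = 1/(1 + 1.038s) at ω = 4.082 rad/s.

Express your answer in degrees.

Phase = -arctan(ωτ) = -arctan(4.082 × 1.038) = -76.7°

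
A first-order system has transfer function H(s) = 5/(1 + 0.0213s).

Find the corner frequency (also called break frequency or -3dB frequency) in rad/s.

Corner frequency = 1/τ = 1/0.0213 = 46.948 rad/s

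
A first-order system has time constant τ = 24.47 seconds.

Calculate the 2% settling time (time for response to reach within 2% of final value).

For first-order system, 2% settling time ≈ 4τ = 4 × 24.47 = 97.88 s.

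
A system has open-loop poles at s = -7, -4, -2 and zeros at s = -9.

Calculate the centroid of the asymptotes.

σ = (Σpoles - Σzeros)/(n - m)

σ = (Σpoles - Σzeros)/(n - m) = (-13 - (-9))/(3 - 1) = -4/2 = -2.0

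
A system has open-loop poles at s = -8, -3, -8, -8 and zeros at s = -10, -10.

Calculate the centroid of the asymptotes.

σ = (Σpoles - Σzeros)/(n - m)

σ = (Σpoles - Σzeros)/(n - m) = (-27 - (-20))/(4 - 2) = -7/2 = -3.5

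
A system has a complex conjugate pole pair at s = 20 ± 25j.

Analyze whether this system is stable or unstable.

Real part of poles is 20 (> 0, right half-plane). Unstable.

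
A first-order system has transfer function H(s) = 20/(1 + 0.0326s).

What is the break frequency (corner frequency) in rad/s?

Corner frequency = 1/τ = 1/0.0326 = 30.675 rad/s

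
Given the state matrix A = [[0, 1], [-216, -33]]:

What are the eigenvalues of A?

det(A - λI) = λ² - (-33)λ + 216 = (λ - (-24))(λ - (-9)). Eigenvalues: -24, -9.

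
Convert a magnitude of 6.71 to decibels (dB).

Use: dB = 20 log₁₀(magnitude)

dB = 20 log₁₀(6.71) = 16.5 dB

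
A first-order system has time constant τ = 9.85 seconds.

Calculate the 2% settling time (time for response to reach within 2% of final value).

For first-order system, 2% settling time ≈ 4τ = 4 × 9.85 = 39.4 s.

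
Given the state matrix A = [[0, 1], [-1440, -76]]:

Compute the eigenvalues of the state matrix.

det(A - λI) = λ² - (-76)λ + 1440 = (λ - (-40))(λ - (-36)). Eigenvalues: -40, -36.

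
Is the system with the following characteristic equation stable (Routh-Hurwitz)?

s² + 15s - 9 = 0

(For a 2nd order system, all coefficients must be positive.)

Coefficients: 1, 15, -9. c=-9 not positive, so system is unstable.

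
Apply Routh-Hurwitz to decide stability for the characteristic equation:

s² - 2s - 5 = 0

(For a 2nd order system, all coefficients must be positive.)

Coefficients: 1, -2, -5. b=-2, c=-5 not positive, so system is unstable.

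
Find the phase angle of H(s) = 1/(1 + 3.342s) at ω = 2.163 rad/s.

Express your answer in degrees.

Phase = -arctan(ωτ) = -arctan(2.163 × 3.342) = -82.1°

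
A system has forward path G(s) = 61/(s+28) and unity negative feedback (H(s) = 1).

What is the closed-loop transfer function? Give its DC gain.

T(s) = G/(1+GH) = [61/(s+28)] / [1 + 61/(s+28)] = 61/(s+28+61) = 61/(s+89). DC gain = 61/89 = 0.6854.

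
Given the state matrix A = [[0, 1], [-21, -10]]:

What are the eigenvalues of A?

det(A - λI) = λ² - (-10)λ + 21 = (λ - (-3))(λ - (-7)). Eigenvalues: -3, -7.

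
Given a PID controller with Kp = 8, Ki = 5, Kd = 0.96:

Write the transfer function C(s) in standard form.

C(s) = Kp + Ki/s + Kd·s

Substituting values: C(s) = 8 + 5/s + 0.96s = (0.96s² + 8s + 5)/s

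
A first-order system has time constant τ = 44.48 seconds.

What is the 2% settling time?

For first-order system, 2% settling time ≈ 4τ = 4 × 44.48 = 177.92 s.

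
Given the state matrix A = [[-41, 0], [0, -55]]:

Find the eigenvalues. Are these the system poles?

For diagonal matrix, eigenvalues are diagonal entries: λ₁ = -41, λ₂ = -55. Eigenvalues of A = system poles.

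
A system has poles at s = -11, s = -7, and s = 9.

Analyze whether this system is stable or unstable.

Pole(s) at s = 9 are not in the left half-plane. System is unstable.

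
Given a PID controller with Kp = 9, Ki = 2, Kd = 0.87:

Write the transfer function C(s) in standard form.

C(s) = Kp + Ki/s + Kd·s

Substituting values: C(s) = 9 + 2/s + 0.87s = (0.87s² + 9s + 2)/s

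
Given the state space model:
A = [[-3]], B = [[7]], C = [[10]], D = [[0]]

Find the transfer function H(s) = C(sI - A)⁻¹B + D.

(sI - A)⁻¹ = 1/(s + 3). H(s) = 10 × 7/(s + 3) + 0 = 70/(s + 3).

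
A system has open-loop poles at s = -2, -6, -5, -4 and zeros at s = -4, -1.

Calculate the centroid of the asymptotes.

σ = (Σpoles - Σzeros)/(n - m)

σ = (Σpoles - Σzeros)/(n - m) = (-17 - (-5))/(4 - 2) = -12/2 = -6.0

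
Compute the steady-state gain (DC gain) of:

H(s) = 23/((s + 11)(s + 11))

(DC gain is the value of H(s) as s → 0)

DC gain = H(0) = 23/(11 × 11) = 23/121 = 0.1901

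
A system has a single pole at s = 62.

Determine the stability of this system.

Pole at s = 62 is in the right half-plane. Unstable.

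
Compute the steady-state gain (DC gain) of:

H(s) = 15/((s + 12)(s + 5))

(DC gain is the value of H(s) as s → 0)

DC gain = H(0) = 15/(12 × 5) = 15/60 = 0.25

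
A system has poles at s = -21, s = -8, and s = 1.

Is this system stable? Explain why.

Pole(s) at s = 1 are not in the left half-plane. System is unstable.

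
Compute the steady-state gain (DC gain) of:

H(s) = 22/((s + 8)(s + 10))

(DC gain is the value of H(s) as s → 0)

DC gain = H(0) = 22/(8 × 10) = 22/80 = 0.275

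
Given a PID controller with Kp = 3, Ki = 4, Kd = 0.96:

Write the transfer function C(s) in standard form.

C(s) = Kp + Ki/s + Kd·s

Substituting values: C(s) = 3 + 4/s + 0.96s = (0.96s² + 3s + 4)/s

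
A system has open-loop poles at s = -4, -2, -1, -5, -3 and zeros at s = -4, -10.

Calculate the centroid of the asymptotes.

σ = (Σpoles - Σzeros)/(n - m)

σ = (Σpoles - Σzeros)/(n - m) = (-15 - (-14))/(5 - 2) = -1/3 = -0.33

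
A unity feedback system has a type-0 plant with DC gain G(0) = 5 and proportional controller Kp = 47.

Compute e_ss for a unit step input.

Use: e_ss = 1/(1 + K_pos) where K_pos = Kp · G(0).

K_pos = Kp · G(0) = 47 × 5 = 235. e_ss = 1/(1 + 235) = 0.0042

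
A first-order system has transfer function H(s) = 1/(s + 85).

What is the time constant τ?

For H(s) = 1/(s + 1/τ), the pole is at -1/τ = -85, so τ = 1/85 = 0.0118 s.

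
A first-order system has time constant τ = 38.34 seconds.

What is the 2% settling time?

For first-order system, 2% settling time ≈ 4τ = 4 × 38.34 = 153.36 s.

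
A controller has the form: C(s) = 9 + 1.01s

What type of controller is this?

This is a Proportional-Derivative (PD) controller.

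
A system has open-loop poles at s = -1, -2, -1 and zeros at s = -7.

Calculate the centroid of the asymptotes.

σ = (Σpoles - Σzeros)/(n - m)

σ = (Σpoles - Σzeros)/(n - m) = (-4 - (-7))/(3 - 1) = 3/2 = 1.5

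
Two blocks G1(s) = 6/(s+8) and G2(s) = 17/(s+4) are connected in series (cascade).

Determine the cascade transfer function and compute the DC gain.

Series: multiply transfer functions. G_eq = 6/(s+8) × 17/(s+4) = 102/((s+8)(s+4)). DC gain = 102/(8×4) = 3.1875.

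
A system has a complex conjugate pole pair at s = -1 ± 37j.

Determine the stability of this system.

Real part of poles is -1 (< 0, left half-plane). Stable.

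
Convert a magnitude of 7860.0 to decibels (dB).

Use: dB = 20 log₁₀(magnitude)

dB = 20 log₁₀(7860.0) = 77.9 dB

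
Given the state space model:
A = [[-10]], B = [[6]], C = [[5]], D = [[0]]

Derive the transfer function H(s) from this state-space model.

(sI - A)⁻¹ = 1/(s + 10). H(s) = 5 × 6/(s + 10) + 0 = 30/(s + 10).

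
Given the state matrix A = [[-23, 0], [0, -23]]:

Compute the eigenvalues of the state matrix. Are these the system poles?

For diagonal matrix, eigenvalues are diagonal entries: λ₁ = -23, λ₂ = -23. Eigenvalues of A = system poles.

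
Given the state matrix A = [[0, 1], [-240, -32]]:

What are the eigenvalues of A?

det(A - λI) = λ² - (-32)λ + 240 = (λ - (-12))(λ - (-20)). Eigenvalues: -12, -20.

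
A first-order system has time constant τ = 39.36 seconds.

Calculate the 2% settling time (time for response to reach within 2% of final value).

For first-order system, 2% settling time ≈ 4τ = 4 × 39.36 = 157.44 s.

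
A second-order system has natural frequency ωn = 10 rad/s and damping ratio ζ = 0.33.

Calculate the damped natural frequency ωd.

ωd = ωn√(1 - ζ²) = 10√(1 - 0.33²) = 9.44 rad/s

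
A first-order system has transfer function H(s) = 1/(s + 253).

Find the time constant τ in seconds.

For H(s) = 1/(s + 1/τ), the pole is at -1/τ = -253, so τ = 1/253 = 0.0040 s.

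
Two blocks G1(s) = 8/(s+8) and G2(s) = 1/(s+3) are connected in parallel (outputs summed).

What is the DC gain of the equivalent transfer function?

Parallel: G_eq = G1 + G2. DC gain = G1(0) + G2(0) = 8/8 + 1/3 = 1 + 0.3333 = 1.3333.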